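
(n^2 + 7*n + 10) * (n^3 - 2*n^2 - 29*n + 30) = n^5 + 5*n^4 - 33*n^3 - 193*n^2 - 80*n + 300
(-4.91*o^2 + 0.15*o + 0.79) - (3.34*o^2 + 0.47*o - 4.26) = -8.25*o^2 - 0.32*o + 5.05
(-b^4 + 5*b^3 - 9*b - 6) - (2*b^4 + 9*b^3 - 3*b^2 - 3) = -3*b^4 - 4*b^3 + 3*b^2 - 9*b - 3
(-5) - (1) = -6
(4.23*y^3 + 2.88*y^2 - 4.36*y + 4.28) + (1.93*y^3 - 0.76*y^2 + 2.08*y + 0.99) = 6.16*y^3 + 2.12*y^2 - 2.28*y + 5.27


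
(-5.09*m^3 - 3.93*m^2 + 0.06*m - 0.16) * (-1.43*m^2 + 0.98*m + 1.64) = 7.2787*m^5 + 0.6317*m^4 - 12.2848*m^3 - 6.1576*m^2 - 0.0584*m - 0.2624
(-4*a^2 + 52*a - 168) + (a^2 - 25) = -3*a^2 + 52*a - 193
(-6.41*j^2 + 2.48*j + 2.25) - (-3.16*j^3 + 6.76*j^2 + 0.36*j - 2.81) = 3.16*j^3 - 13.17*j^2 + 2.12*j + 5.06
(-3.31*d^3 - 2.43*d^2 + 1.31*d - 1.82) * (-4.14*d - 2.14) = 13.7034*d^4 + 17.1436*d^3 - 0.223199999999999*d^2 + 4.7314*d + 3.8948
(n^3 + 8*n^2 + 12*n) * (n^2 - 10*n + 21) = n^5 - 2*n^4 - 47*n^3 + 48*n^2 + 252*n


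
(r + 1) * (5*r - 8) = 5*r^2 - 3*r - 8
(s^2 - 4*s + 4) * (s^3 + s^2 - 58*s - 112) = s^5 - 3*s^4 - 58*s^3 + 124*s^2 + 216*s - 448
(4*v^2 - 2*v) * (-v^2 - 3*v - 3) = -4*v^4 - 10*v^3 - 6*v^2 + 6*v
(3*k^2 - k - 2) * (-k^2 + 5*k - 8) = -3*k^4 + 16*k^3 - 27*k^2 - 2*k + 16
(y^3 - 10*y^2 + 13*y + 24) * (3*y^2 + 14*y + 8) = 3*y^5 - 16*y^4 - 93*y^3 + 174*y^2 + 440*y + 192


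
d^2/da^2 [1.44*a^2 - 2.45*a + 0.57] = 2.88000000000000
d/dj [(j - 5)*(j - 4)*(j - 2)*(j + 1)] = 4*j^3 - 30*j^2 + 54*j - 2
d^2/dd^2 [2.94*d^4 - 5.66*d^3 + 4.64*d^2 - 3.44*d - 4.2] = 35.28*d^2 - 33.96*d + 9.28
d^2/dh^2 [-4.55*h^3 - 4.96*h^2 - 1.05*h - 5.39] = -27.3*h - 9.92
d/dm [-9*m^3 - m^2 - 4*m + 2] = -27*m^2 - 2*m - 4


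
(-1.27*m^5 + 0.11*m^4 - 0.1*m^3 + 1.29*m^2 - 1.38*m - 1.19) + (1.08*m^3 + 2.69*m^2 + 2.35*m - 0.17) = -1.27*m^5 + 0.11*m^4 + 0.98*m^3 + 3.98*m^2 + 0.97*m - 1.36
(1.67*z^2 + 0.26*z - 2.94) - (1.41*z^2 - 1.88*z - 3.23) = 0.26*z^2 + 2.14*z + 0.29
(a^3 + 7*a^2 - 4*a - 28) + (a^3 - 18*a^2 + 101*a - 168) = 2*a^3 - 11*a^2 + 97*a - 196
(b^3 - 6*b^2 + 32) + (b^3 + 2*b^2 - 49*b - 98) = 2*b^3 - 4*b^2 - 49*b - 66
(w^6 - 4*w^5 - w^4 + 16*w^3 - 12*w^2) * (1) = w^6 - 4*w^5 - w^4 + 16*w^3 - 12*w^2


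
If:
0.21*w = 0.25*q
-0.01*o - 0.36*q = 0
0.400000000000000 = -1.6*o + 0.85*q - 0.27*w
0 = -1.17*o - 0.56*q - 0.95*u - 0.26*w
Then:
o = -0.25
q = 0.01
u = 0.30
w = 0.01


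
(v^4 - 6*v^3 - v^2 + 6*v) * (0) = 0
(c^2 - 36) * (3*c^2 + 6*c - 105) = 3*c^4 + 6*c^3 - 213*c^2 - 216*c + 3780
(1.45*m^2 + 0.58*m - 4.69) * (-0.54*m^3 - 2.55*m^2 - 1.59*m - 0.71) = -0.783*m^5 - 4.0107*m^4 - 1.2519*m^3 + 10.0078*m^2 + 7.0453*m + 3.3299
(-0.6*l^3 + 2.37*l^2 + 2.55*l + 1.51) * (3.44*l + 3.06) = -2.064*l^4 + 6.3168*l^3 + 16.0242*l^2 + 12.9974*l + 4.6206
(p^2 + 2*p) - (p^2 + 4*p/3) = 2*p/3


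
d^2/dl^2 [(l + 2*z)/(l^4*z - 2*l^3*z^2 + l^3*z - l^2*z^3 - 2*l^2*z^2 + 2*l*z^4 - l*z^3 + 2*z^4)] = 2*((l + 2*z)*(-4*l^3 + 6*l^2*z - 3*l^2 + 2*l*z^2 + 4*l*z - 2*z^3 + z^2)^2 + (-4*l^3 + 6*l^2*z - 3*l^2 + 2*l*z^2 + 4*l*z - 2*z^3 + z^2 + (l + 2*z)*(-6*l^2 + 6*l*z - 3*l + z^2 + 2*z))*(l^4 - 2*l^3*z + l^3 - l^2*z^2 - 2*l^2*z + 2*l*z^3 - l*z^2 + 2*z^3))/(z*(l^4 - 2*l^3*z + l^3 - l^2*z^2 - 2*l^2*z + 2*l*z^3 - l*z^2 + 2*z^3)^3)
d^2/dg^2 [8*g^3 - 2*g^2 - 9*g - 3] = 48*g - 4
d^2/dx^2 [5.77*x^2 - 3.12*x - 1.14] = 11.5400000000000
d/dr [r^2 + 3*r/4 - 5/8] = 2*r + 3/4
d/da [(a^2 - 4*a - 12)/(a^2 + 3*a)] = (7*a^2 + 24*a + 36)/(a^2*(a^2 + 6*a + 9))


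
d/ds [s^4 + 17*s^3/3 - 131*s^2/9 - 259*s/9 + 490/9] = 4*s^3 + 17*s^2 - 262*s/9 - 259/9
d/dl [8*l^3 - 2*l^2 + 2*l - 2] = 24*l^2 - 4*l + 2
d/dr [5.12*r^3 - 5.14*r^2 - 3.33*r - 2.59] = 15.36*r^2 - 10.28*r - 3.33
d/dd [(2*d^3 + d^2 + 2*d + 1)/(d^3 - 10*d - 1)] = (-d^4 - 44*d^3 - 19*d^2 - 2*d + 8)/(d^6 - 20*d^4 - 2*d^3 + 100*d^2 + 20*d + 1)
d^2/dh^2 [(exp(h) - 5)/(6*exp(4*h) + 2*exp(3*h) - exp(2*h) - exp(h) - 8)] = (324*exp(8*h) - 2748*exp(7*h) - 1376*exp(6*h) + 228*exp(5*h) + 1145*exp(4*h) - 3633*exp(3*h) - 783*exp(2*h) + 147*exp(h) + 104)*exp(h)/(216*exp(12*h) + 216*exp(11*h) - 36*exp(10*h) - 172*exp(9*h) - 930*exp(8*h) - 546*exp(7*h) + 221*exp(6*h) + 387*exp(5*h) + 1221*exp(4*h) + 335*exp(3*h) - 216*exp(2*h) - 192*exp(h) - 512)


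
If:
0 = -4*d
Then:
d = 0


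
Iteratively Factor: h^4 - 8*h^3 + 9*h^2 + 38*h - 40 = (h - 1)*(h^3 - 7*h^2 + 2*h + 40) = (h - 4)*(h - 1)*(h^2 - 3*h - 10) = (h - 4)*(h - 1)*(h + 2)*(h - 5)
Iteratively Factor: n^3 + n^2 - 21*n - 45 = (n - 5)*(n^2 + 6*n + 9) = (n - 5)*(n + 3)*(n + 3)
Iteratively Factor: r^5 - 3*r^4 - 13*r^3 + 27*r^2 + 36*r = (r + 1)*(r^4 - 4*r^3 - 9*r^2 + 36*r) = (r + 1)*(r + 3)*(r^3 - 7*r^2 + 12*r) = (r - 3)*(r + 1)*(r + 3)*(r^2 - 4*r) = r*(r - 3)*(r + 1)*(r + 3)*(r - 4)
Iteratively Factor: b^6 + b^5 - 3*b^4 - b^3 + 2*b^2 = (b - 1)*(b^5 + 2*b^4 - b^3 - 2*b^2) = b*(b - 1)*(b^4 + 2*b^3 - b^2 - 2*b) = b^2*(b - 1)*(b^3 + 2*b^2 - b - 2) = b^2*(b - 1)^2*(b^2 + 3*b + 2) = b^2*(b - 1)^2*(b + 2)*(b + 1)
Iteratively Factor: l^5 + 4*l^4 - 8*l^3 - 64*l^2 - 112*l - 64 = (l + 2)*(l^4 + 2*l^3 - 12*l^2 - 40*l - 32) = (l + 2)^2*(l^3 - 12*l - 16) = (l + 2)^3*(l^2 - 2*l - 8) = (l - 4)*(l + 2)^3*(l + 2)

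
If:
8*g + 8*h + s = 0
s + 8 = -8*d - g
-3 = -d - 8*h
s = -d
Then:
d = -61/58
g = -37/58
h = 235/464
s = 61/58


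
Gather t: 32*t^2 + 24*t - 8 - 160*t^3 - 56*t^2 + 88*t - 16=-160*t^3 - 24*t^2 + 112*t - 24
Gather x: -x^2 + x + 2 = -x^2 + x + 2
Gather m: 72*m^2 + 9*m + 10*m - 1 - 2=72*m^2 + 19*m - 3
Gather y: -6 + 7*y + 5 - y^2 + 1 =-y^2 + 7*y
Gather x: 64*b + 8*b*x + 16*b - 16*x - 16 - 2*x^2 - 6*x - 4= 80*b - 2*x^2 + x*(8*b - 22) - 20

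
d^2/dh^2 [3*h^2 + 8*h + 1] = 6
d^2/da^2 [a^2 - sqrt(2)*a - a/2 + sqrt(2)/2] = 2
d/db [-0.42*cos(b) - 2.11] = 0.42*sin(b)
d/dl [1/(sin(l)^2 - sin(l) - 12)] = (1 - 2*sin(l))*cos(l)/(sin(l) + cos(l)^2 + 11)^2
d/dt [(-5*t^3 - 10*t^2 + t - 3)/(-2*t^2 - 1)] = (10*t^4 + 17*t^2 + 8*t - 1)/(4*t^4 + 4*t^2 + 1)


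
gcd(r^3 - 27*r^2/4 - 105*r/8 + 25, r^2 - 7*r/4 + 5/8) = r - 5/4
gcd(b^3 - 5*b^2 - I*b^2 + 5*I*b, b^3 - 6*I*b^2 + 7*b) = b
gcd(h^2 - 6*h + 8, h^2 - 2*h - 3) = 1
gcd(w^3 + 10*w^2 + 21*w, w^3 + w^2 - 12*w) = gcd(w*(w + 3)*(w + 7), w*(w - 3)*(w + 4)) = w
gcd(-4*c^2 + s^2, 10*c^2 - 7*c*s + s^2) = -2*c + s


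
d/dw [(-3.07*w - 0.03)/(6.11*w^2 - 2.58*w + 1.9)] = (18.7577*w^2 + 0.3666*w - 5.9104)/(37.3321*w^4 - 31.5276*w^3 + 29.8744*w^2 - 9.804*w + 3.61)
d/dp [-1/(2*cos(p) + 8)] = -sin(p)/(2*(cos(p) + 4)^2)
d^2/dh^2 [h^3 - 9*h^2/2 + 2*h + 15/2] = 6*h - 9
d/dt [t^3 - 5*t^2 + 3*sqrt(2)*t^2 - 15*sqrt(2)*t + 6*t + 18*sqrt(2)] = 3*t^2 - 10*t + 6*sqrt(2)*t - 15*sqrt(2) + 6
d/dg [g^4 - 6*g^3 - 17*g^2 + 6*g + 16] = 4*g^3 - 18*g^2 - 34*g + 6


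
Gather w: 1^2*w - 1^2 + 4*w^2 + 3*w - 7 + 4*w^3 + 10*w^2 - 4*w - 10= 4*w^3 + 14*w^2 - 18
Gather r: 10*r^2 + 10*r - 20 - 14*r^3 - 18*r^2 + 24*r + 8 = -14*r^3 - 8*r^2 + 34*r - 12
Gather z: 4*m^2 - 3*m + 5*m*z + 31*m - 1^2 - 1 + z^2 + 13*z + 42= 4*m^2 + 28*m + z^2 + z*(5*m + 13) + 40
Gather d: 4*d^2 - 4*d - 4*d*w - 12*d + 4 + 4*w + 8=4*d^2 + d*(-4*w - 16) + 4*w + 12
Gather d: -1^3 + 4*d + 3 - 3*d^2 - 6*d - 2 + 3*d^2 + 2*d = 0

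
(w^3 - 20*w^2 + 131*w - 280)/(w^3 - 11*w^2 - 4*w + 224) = (w - 5)/(w + 4)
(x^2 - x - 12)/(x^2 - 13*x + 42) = (x^2 - x - 12)/(x^2 - 13*x + 42)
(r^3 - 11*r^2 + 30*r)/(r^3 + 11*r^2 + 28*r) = (r^2 - 11*r + 30)/(r^2 + 11*r + 28)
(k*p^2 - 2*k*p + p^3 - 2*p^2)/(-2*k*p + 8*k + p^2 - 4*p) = p*(-k*p + 2*k - p^2 + 2*p)/(2*k*p - 8*k - p^2 + 4*p)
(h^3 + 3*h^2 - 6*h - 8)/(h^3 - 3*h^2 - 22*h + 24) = (h^2 - h - 2)/(h^2 - 7*h + 6)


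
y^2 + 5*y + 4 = (y + 1)*(y + 4)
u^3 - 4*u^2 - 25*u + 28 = (u - 7)*(u - 1)*(u + 4)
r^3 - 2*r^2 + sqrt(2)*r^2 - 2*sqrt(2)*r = r*(r - 2)*(r + sqrt(2))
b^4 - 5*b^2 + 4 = (b - 2)*(b - 1)*(b + 1)*(b + 2)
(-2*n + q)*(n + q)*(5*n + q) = -10*n^3 - 7*n^2*q + 4*n*q^2 + q^3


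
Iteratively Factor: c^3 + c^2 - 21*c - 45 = (c + 3)*(c^2 - 2*c - 15) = (c + 3)^2*(c - 5)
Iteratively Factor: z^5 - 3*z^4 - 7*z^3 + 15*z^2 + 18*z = (z)*(z^4 - 3*z^3 - 7*z^2 + 15*z + 18) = z*(z - 3)*(z^3 - 7*z - 6) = z*(z - 3)^2*(z^2 + 3*z + 2) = z*(z - 3)^2*(z + 2)*(z + 1)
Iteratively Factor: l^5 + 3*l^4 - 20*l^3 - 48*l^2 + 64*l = (l + 4)*(l^4 - l^3 - 16*l^2 + 16*l) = l*(l + 4)*(l^3 - l^2 - 16*l + 16) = l*(l - 1)*(l + 4)*(l^2 - 16) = l*(l - 4)*(l - 1)*(l + 4)*(l + 4)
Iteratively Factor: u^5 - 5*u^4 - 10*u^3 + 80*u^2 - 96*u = (u - 4)*(u^4 - u^3 - 14*u^2 + 24*u) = (u - 4)*(u - 3)*(u^3 + 2*u^2 - 8*u) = u*(u - 4)*(u - 3)*(u^2 + 2*u - 8) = u*(u - 4)*(u - 3)*(u + 4)*(u - 2)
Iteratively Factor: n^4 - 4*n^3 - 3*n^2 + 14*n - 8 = (n - 4)*(n^3 - 3*n + 2) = (n - 4)*(n - 1)*(n^2 + n - 2) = (n - 4)*(n - 1)*(n + 2)*(n - 1)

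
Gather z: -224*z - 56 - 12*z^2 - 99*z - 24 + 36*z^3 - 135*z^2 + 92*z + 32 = 36*z^3 - 147*z^2 - 231*z - 48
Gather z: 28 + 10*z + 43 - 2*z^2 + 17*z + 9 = -2*z^2 + 27*z + 80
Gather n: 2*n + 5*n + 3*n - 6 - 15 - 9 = 10*n - 30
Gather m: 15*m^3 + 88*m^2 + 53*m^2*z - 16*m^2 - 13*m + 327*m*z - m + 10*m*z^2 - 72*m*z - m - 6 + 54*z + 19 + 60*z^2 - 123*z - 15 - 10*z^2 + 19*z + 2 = 15*m^3 + m^2*(53*z + 72) + m*(10*z^2 + 255*z - 15) + 50*z^2 - 50*z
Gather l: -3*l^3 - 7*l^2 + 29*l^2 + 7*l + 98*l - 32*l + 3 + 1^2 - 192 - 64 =-3*l^3 + 22*l^2 + 73*l - 252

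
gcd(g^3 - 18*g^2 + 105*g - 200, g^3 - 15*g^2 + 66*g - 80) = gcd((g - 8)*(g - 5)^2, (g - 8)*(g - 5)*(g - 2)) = g^2 - 13*g + 40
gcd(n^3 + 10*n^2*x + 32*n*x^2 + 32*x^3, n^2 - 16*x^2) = n + 4*x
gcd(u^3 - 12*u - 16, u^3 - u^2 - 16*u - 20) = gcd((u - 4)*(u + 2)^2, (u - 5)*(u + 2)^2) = u^2 + 4*u + 4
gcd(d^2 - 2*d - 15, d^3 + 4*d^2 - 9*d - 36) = d + 3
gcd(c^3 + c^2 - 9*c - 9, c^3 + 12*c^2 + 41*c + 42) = c + 3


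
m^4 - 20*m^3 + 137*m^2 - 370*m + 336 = (m - 8)*(m - 7)*(m - 3)*(m - 2)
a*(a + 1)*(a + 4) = a^3 + 5*a^2 + 4*a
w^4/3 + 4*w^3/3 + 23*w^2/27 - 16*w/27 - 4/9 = (w/3 + 1/3)*(w - 2/3)*(w + 2/3)*(w + 3)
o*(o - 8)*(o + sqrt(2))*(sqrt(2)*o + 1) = sqrt(2)*o^4 - 8*sqrt(2)*o^3 + 3*o^3 - 24*o^2 + sqrt(2)*o^2 - 8*sqrt(2)*o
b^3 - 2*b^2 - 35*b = b*(b - 7)*(b + 5)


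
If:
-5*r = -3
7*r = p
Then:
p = 21/5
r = 3/5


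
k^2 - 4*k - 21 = (k - 7)*(k + 3)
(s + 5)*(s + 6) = s^2 + 11*s + 30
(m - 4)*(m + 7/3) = m^2 - 5*m/3 - 28/3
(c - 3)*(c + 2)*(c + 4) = c^3 + 3*c^2 - 10*c - 24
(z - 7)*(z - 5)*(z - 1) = z^3 - 13*z^2 + 47*z - 35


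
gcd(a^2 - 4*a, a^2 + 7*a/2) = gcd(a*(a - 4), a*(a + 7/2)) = a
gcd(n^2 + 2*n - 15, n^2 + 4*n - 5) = n + 5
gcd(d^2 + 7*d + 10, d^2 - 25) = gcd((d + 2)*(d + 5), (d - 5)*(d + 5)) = d + 5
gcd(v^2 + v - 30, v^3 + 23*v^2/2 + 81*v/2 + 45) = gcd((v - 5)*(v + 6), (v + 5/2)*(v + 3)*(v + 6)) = v + 6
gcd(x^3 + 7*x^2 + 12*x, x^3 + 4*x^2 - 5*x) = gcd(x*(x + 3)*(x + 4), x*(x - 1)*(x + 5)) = x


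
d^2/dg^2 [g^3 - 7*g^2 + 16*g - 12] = 6*g - 14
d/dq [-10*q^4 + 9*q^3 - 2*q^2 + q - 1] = -40*q^3 + 27*q^2 - 4*q + 1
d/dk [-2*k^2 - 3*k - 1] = -4*k - 3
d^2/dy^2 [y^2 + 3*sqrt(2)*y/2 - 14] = 2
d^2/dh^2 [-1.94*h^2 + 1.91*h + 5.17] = -3.88000000000000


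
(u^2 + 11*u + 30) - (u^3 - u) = -u^3 + u^2 + 12*u + 30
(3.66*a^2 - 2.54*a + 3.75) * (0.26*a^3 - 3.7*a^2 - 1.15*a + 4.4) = 0.9516*a^5 - 14.2024*a^4 + 6.164*a^3 + 5.15*a^2 - 15.4885*a + 16.5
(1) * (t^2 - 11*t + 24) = t^2 - 11*t + 24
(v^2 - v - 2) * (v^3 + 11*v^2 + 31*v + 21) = v^5 + 10*v^4 + 18*v^3 - 32*v^2 - 83*v - 42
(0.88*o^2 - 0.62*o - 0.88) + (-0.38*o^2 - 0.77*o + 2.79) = 0.5*o^2 - 1.39*o + 1.91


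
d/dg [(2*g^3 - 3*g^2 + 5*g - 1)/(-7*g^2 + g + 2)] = (-14*g^4 + 4*g^3 + 44*g^2 - 26*g + 11)/(49*g^4 - 14*g^3 - 27*g^2 + 4*g + 4)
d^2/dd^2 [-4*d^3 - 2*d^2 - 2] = -24*d - 4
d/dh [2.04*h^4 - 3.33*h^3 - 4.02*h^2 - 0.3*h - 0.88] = 8.16*h^3 - 9.99*h^2 - 8.04*h - 0.3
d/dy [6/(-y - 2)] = 6/(y + 2)^2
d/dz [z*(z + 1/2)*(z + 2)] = 3*z^2 + 5*z + 1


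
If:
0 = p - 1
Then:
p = 1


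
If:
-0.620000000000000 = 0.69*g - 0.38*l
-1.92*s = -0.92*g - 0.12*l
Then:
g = 1.68732654949121*s - 0.172062904717854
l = 3.06382978723404*s + 1.31914893617021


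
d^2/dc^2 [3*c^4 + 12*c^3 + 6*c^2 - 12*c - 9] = 36*c^2 + 72*c + 12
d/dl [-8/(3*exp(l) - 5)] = 24*exp(l)/(3*exp(l) - 5)^2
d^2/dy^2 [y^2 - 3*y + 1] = 2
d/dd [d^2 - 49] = 2*d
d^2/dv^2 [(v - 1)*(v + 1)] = 2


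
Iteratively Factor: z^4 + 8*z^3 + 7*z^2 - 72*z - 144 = (z - 3)*(z^3 + 11*z^2 + 40*z + 48) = (z - 3)*(z + 4)*(z^2 + 7*z + 12) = (z - 3)*(z + 3)*(z + 4)*(z + 4)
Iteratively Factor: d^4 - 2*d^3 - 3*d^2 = (d)*(d^3 - 2*d^2 - 3*d) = d*(d - 3)*(d^2 + d) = d^2*(d - 3)*(d + 1)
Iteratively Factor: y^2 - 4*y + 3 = (y - 1)*(y - 3)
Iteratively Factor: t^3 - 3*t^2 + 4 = (t - 2)*(t^2 - t - 2) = (t - 2)*(t + 1)*(t - 2)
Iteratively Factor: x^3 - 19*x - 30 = (x - 5)*(x^2 + 5*x + 6) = (x - 5)*(x + 3)*(x + 2)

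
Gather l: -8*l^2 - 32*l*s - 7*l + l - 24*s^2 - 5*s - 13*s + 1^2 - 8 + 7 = -8*l^2 + l*(-32*s - 6) - 24*s^2 - 18*s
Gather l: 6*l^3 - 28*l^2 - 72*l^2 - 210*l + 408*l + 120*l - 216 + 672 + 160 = 6*l^3 - 100*l^2 + 318*l + 616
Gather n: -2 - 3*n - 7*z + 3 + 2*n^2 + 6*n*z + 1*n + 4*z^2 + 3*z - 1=2*n^2 + n*(6*z - 2) + 4*z^2 - 4*z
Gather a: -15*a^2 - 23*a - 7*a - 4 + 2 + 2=-15*a^2 - 30*a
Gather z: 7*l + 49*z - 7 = 7*l + 49*z - 7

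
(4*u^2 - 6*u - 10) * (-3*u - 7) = -12*u^3 - 10*u^2 + 72*u + 70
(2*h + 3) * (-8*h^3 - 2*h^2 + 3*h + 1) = -16*h^4 - 28*h^3 + 11*h + 3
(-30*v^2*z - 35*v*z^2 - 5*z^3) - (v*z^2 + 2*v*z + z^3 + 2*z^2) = -30*v^2*z - 36*v*z^2 - 2*v*z - 6*z^3 - 2*z^2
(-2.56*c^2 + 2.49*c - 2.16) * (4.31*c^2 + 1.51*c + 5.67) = -11.0336*c^4 + 6.8663*c^3 - 20.0649*c^2 + 10.8567*c - 12.2472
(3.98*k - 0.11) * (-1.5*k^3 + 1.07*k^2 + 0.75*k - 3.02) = -5.97*k^4 + 4.4236*k^3 + 2.8673*k^2 - 12.1021*k + 0.3322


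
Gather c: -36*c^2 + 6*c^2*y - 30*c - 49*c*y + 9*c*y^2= c^2*(6*y - 36) + c*(9*y^2 - 49*y - 30)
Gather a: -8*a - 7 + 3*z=-8*a + 3*z - 7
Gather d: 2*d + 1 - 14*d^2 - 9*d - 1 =-14*d^2 - 7*d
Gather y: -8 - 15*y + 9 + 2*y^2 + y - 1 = 2*y^2 - 14*y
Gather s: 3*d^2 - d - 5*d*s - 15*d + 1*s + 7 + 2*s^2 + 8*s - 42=3*d^2 - 16*d + 2*s^2 + s*(9 - 5*d) - 35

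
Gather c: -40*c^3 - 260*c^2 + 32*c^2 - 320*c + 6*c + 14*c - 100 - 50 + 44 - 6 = -40*c^3 - 228*c^2 - 300*c - 112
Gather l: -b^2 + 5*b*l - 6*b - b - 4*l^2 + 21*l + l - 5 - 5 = -b^2 - 7*b - 4*l^2 + l*(5*b + 22) - 10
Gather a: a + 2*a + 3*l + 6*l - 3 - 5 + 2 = 3*a + 9*l - 6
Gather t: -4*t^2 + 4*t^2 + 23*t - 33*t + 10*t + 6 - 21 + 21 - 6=0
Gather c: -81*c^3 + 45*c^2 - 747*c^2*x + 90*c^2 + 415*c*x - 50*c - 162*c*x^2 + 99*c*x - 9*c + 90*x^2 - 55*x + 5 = -81*c^3 + c^2*(135 - 747*x) + c*(-162*x^2 + 514*x - 59) + 90*x^2 - 55*x + 5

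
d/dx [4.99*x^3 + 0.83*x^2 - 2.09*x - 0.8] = 14.97*x^2 + 1.66*x - 2.09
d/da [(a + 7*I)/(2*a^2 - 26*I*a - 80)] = (a^2 - 13*I*a - (a + 7*I)*(2*a - 13*I) - 40)/(2*(-a^2 + 13*I*a + 40)^2)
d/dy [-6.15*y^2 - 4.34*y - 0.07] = -12.3*y - 4.34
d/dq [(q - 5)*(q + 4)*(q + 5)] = 3*q^2 + 8*q - 25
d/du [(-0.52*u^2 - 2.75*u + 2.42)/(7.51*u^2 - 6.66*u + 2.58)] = (24.1157*u^2 - 39.0316*u + 9.0222)/(56.4001*u^4 - 100.0332*u^3 + 83.1072*u^2 - 34.3656*u + 6.6564)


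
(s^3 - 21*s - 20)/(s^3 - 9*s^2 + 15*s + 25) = (s + 4)/(s - 5)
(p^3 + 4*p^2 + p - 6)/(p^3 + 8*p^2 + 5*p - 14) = (p + 3)/(p + 7)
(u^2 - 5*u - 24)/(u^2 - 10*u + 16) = (u + 3)/(u - 2)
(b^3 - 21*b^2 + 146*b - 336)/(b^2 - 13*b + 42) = b - 8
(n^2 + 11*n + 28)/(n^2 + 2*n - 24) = (n^2 + 11*n + 28)/(n^2 + 2*n - 24)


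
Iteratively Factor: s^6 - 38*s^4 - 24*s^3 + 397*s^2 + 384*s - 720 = (s - 5)*(s^5 + 5*s^4 - 13*s^3 - 89*s^2 - 48*s + 144) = (s - 5)*(s - 4)*(s^4 + 9*s^3 + 23*s^2 + 3*s - 36) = (s - 5)*(s - 4)*(s + 3)*(s^3 + 6*s^2 + 5*s - 12) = (s - 5)*(s - 4)*(s + 3)^2*(s^2 + 3*s - 4) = (s - 5)*(s - 4)*(s + 3)^2*(s + 4)*(s - 1)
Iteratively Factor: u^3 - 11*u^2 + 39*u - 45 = (u - 3)*(u^2 - 8*u + 15) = (u - 3)^2*(u - 5)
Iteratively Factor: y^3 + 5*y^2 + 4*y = (y + 1)*(y^2 + 4*y) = y*(y + 1)*(y + 4)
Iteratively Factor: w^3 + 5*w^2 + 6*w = (w + 2)*(w^2 + 3*w) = w*(w + 2)*(w + 3)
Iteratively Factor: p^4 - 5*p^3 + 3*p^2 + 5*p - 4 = (p + 1)*(p^3 - 6*p^2 + 9*p - 4) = (p - 1)*(p + 1)*(p^2 - 5*p + 4) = (p - 4)*(p - 1)*(p + 1)*(p - 1)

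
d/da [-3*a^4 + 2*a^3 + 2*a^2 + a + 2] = -12*a^3 + 6*a^2 + 4*a + 1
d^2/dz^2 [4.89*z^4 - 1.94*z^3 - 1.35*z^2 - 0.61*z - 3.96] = 58.68*z^2 - 11.64*z - 2.7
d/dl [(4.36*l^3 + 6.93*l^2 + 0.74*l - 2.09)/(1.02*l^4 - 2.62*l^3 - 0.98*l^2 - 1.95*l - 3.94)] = (-4.4472*l^6 - 14.1372*l^5 + 11.6194*l^4 - 4.5992*l^3 - 80.7509*l^2 - 58.7048*l - 6.9911)/(1.0404*l^8 - 5.3448*l^7 + 4.8652*l^6 + 1.1572*l^5 + 3.1408*l^4 + 24.4676*l^3 + 11.5249*l^2 + 15.366*l + 15.5236)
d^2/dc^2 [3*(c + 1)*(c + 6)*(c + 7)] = 18*c + 84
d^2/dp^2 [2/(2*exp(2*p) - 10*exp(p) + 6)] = ((5 - 4*exp(p))*(exp(2*p) - 5*exp(p) + 3) + 2*(2*exp(p) - 5)^2*exp(p))*exp(p)/(exp(2*p) - 5*exp(p) + 3)^3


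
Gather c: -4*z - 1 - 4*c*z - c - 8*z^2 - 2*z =c*(-4*z - 1) - 8*z^2 - 6*z - 1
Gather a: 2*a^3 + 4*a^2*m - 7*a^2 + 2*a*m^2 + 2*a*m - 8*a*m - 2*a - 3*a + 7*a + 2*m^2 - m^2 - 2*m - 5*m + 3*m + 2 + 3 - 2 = 2*a^3 + a^2*(4*m - 7) + a*(2*m^2 - 6*m + 2) + m^2 - 4*m + 3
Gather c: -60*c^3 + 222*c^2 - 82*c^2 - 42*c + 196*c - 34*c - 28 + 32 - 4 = -60*c^3 + 140*c^2 + 120*c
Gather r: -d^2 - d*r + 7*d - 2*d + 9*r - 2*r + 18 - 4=-d^2 + 5*d + r*(7 - d) + 14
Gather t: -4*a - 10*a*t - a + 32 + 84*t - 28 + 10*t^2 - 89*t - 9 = -5*a + 10*t^2 + t*(-10*a - 5) - 5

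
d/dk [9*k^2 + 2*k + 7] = 18*k + 2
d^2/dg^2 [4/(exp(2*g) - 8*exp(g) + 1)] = 16*((2 - exp(g))*(exp(2*g) - 8*exp(g) + 1) + 2*(exp(g) - 4)^2*exp(g))*exp(g)/(exp(2*g) - 8*exp(g) + 1)^3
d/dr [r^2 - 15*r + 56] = 2*r - 15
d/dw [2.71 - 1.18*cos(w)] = 1.18*sin(w)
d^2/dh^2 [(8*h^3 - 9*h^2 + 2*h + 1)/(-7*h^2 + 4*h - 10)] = 2*(586*h^3 - 1077*h^2 - 1896*h + 874)/(343*h^6 - 588*h^5 + 1806*h^4 - 1744*h^3 + 2580*h^2 - 1200*h + 1000)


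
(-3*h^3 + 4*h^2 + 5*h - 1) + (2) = -3*h^3 + 4*h^2 + 5*h + 1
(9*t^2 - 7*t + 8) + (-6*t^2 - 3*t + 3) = 3*t^2 - 10*t + 11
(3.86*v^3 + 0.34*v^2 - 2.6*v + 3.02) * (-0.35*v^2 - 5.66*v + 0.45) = -1.351*v^5 - 21.9666*v^4 + 0.7226*v^3 + 13.812*v^2 - 18.2632*v + 1.359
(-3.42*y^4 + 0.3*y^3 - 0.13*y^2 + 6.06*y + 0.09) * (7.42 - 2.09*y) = 7.1478*y^5 - 26.0034*y^4 + 2.4977*y^3 - 13.63*y^2 + 44.7771*y + 0.6678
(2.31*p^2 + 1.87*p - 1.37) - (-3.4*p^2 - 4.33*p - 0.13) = 5.71*p^2 + 6.2*p - 1.24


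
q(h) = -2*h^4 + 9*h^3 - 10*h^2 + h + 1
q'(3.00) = -32.00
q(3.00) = -5.00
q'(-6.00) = 2821.00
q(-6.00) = -4901.00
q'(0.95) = -0.49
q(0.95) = -0.99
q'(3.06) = -36.60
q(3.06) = -7.06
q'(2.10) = 3.98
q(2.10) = 3.45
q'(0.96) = -0.39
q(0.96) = -0.99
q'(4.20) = -199.42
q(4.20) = -126.75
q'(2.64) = -10.82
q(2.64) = 2.39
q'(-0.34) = 11.24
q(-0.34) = -0.88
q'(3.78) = -120.89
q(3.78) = -60.33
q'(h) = -8*h^3 + 27*h^2 - 20*h + 1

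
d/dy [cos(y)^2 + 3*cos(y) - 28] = -(2*cos(y) + 3)*sin(y)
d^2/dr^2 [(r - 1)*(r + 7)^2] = 6*r + 26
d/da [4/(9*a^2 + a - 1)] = 4*(-18*a - 1)/(9*a^2 + a - 1)^2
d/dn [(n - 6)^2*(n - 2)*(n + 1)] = 4*n^3 - 39*n^2 + 92*n - 12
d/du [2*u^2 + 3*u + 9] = 4*u + 3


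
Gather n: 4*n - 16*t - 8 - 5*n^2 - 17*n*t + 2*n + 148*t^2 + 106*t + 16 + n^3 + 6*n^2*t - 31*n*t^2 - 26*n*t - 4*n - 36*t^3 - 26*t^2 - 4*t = n^3 + n^2*(6*t - 5) + n*(-31*t^2 - 43*t + 2) - 36*t^3 + 122*t^2 + 86*t + 8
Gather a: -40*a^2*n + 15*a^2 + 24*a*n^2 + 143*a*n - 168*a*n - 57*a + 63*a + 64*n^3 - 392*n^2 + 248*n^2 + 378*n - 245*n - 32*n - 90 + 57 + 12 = a^2*(15 - 40*n) + a*(24*n^2 - 25*n + 6) + 64*n^3 - 144*n^2 + 101*n - 21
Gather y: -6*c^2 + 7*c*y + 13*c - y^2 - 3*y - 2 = -6*c^2 + 13*c - y^2 + y*(7*c - 3) - 2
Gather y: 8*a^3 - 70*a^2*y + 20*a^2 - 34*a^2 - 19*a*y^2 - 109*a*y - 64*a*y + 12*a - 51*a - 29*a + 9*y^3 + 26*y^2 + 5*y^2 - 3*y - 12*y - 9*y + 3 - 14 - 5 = 8*a^3 - 14*a^2 - 68*a + 9*y^3 + y^2*(31 - 19*a) + y*(-70*a^2 - 173*a - 24) - 16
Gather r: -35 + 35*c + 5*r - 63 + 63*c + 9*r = 98*c + 14*r - 98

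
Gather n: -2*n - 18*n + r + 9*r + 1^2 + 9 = -20*n + 10*r + 10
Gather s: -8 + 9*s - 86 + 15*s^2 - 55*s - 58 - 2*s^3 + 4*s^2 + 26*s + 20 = -2*s^3 + 19*s^2 - 20*s - 132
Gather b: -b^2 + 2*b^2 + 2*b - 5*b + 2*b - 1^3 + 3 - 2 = b^2 - b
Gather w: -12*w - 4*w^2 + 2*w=-4*w^2 - 10*w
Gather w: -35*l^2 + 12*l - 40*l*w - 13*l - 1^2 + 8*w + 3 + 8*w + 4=-35*l^2 - l + w*(16 - 40*l) + 6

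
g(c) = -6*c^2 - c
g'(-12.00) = 143.00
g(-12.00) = -852.00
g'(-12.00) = 143.00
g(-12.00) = -852.00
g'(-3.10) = 36.20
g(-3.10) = -54.56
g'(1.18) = -15.16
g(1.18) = -9.53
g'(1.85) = -23.20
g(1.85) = -22.38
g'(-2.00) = 23.00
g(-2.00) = -22.00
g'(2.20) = -27.40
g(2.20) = -31.24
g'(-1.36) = 15.32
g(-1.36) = -9.74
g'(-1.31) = 14.72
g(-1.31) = -8.99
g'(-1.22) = 13.64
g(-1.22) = -7.71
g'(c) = -12*c - 1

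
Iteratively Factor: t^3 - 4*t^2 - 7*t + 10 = (t - 1)*(t^2 - 3*t - 10) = (t - 5)*(t - 1)*(t + 2)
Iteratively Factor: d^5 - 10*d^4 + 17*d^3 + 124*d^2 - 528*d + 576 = (d - 4)*(d^4 - 6*d^3 - 7*d^2 + 96*d - 144) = (d - 4)*(d - 3)*(d^3 - 3*d^2 - 16*d + 48) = (d - 4)^2*(d - 3)*(d^2 + d - 12) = (d - 4)^2*(d - 3)^2*(d + 4)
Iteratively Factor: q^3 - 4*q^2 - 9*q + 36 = (q - 3)*(q^2 - q - 12) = (q - 4)*(q - 3)*(q + 3)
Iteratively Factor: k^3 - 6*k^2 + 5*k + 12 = (k + 1)*(k^2 - 7*k + 12) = (k - 4)*(k + 1)*(k - 3)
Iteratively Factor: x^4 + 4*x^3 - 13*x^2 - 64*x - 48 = (x + 4)*(x^3 - 13*x - 12) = (x - 4)*(x + 4)*(x^2 + 4*x + 3) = (x - 4)*(x + 3)*(x + 4)*(x + 1)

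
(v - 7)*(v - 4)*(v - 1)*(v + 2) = v^4 - 10*v^3 + 15*v^2 + 50*v - 56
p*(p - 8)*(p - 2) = p^3 - 10*p^2 + 16*p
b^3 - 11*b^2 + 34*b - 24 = (b - 6)*(b - 4)*(b - 1)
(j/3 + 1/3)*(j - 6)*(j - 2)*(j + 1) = j^4/3 - 2*j^3 - j^2 + 16*j/3 + 4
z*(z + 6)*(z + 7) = z^3 + 13*z^2 + 42*z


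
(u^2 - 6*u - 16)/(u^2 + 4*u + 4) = (u - 8)/(u + 2)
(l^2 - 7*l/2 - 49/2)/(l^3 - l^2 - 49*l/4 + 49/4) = 2*(l - 7)/(2*l^2 - 9*l + 7)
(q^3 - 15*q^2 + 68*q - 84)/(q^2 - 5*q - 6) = (q^2 - 9*q + 14)/(q + 1)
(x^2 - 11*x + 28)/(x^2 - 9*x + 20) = (x - 7)/(x - 5)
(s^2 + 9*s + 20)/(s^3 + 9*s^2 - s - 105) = (s + 4)/(s^2 + 4*s - 21)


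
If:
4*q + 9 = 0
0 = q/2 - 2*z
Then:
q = -9/4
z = -9/16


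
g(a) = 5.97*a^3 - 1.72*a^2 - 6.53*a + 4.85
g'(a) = 17.91*a^2 - 3.44*a - 6.53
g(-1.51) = -9.77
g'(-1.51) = 39.50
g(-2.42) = -74.03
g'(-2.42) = 106.68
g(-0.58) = 6.89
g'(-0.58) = 1.49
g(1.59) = 14.12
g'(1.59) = 33.28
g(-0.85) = 5.49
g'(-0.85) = 9.33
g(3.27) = 173.85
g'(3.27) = 173.73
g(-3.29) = -204.88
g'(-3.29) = 198.65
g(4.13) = 369.10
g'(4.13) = 284.75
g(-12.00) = -10480.63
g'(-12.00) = 2613.79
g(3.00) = 130.97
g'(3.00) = 144.34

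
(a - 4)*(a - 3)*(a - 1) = a^3 - 8*a^2 + 19*a - 12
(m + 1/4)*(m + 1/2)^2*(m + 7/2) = m^4 + 19*m^3/4 + 39*m^2/8 + 29*m/16 + 7/32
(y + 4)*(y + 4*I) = y^2 + 4*y + 4*I*y + 16*I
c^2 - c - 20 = (c - 5)*(c + 4)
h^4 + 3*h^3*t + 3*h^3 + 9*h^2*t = h^2*(h + 3)*(h + 3*t)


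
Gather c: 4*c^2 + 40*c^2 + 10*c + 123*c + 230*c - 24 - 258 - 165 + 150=44*c^2 + 363*c - 297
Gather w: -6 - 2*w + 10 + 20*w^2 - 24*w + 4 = 20*w^2 - 26*w + 8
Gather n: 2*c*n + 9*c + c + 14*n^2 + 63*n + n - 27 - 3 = 10*c + 14*n^2 + n*(2*c + 64) - 30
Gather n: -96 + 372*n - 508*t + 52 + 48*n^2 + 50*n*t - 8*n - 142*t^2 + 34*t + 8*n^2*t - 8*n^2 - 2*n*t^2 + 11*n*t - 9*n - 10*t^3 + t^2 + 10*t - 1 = n^2*(8*t + 40) + n*(-2*t^2 + 61*t + 355) - 10*t^3 - 141*t^2 - 464*t - 45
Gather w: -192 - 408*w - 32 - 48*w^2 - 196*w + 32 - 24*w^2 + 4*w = -72*w^2 - 600*w - 192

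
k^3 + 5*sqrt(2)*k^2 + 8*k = k*(k + sqrt(2))*(k + 4*sqrt(2))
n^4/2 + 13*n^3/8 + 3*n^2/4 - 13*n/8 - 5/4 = (n/2 + 1)*(n - 1)*(n + 1)*(n + 5/4)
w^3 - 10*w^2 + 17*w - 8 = (w - 8)*(w - 1)^2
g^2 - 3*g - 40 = (g - 8)*(g + 5)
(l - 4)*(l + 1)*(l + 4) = l^3 + l^2 - 16*l - 16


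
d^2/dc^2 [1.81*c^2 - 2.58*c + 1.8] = 3.62000000000000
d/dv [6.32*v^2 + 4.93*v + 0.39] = 12.64*v + 4.93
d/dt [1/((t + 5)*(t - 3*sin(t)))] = (-t + (t + 5)*(3*cos(t) - 1) + 3*sin(t))/((t + 5)^2*(t - 3*sin(t))^2)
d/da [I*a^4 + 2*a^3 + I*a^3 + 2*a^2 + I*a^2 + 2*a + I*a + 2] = 4*I*a^3 + 3*a^2*(2 + I) + 2*a*(2 + I) + 2 + I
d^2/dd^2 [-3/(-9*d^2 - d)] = 6*(-9*d*(9*d + 1) + (18*d + 1)^2)/(d^3*(9*d + 1)^3)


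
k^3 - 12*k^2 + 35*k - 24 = (k - 8)*(k - 3)*(k - 1)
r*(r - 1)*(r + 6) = r^3 + 5*r^2 - 6*r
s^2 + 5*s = s*(s + 5)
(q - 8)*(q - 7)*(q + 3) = q^3 - 12*q^2 + 11*q + 168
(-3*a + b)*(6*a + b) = -18*a^2 + 3*a*b + b^2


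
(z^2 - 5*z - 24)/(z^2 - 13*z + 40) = (z + 3)/(z - 5)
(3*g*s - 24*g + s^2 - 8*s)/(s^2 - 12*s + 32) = (3*g + s)/(s - 4)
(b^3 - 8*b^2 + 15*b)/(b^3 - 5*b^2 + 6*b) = (b - 5)/(b - 2)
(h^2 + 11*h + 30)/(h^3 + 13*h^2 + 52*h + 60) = 1/(h + 2)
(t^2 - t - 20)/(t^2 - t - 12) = (-t^2 + t + 20)/(-t^2 + t + 12)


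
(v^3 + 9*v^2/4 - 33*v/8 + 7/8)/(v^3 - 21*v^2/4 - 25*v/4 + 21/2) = (8*v^2 + 26*v - 7)/(2*(4*v^2 - 17*v - 42))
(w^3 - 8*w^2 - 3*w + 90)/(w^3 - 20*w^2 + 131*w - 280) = (w^2 - 3*w - 18)/(w^2 - 15*w + 56)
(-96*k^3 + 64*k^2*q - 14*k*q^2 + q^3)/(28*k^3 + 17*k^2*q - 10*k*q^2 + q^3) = (24*k^2 - 10*k*q + q^2)/(-7*k^2 - 6*k*q + q^2)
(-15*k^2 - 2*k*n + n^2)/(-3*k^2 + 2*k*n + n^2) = (5*k - n)/(k - n)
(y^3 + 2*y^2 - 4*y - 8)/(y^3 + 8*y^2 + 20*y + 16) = (y - 2)/(y + 4)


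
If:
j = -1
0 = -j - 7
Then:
No Solution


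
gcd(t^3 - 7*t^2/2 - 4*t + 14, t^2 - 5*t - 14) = t + 2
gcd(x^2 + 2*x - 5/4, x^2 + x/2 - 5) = x + 5/2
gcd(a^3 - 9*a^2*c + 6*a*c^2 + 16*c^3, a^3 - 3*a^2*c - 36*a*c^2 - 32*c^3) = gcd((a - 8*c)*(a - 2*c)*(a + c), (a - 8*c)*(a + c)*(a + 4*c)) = a^2 - 7*a*c - 8*c^2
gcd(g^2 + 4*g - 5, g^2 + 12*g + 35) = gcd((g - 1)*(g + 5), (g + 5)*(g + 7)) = g + 5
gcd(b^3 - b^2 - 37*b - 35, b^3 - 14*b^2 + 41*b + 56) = b^2 - 6*b - 7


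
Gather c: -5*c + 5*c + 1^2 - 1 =0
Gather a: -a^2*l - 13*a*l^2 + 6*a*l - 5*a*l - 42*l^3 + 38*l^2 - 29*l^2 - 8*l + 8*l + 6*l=-a^2*l + a*(-13*l^2 + l) - 42*l^3 + 9*l^2 + 6*l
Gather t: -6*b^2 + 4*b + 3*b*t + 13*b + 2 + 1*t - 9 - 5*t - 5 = -6*b^2 + 17*b + t*(3*b - 4) - 12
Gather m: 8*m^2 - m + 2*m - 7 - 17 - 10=8*m^2 + m - 34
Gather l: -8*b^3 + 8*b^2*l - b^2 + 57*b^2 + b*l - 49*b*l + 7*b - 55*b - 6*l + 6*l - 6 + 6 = -8*b^3 + 56*b^2 - 48*b + l*(8*b^2 - 48*b)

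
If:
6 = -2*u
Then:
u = -3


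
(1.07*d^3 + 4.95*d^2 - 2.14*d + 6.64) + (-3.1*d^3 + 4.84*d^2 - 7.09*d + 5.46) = -2.03*d^3 + 9.79*d^2 - 9.23*d + 12.1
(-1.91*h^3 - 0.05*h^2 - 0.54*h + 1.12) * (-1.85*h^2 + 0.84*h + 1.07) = 3.5335*h^5 - 1.5119*h^4 - 1.0867*h^3 - 2.5791*h^2 + 0.363*h + 1.1984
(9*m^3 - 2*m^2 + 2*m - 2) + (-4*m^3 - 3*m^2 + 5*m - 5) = 5*m^3 - 5*m^2 + 7*m - 7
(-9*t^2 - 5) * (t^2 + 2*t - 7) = -9*t^4 - 18*t^3 + 58*t^2 - 10*t + 35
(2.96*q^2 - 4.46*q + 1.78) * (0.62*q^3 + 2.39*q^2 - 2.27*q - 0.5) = 1.8352*q^5 + 4.3092*q^4 - 16.275*q^3 + 12.8984*q^2 - 1.8106*q - 0.89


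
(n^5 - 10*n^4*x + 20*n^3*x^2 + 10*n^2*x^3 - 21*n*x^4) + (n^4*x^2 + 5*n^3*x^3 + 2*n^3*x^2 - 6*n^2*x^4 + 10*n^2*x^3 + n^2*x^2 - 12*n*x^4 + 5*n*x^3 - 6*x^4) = n^5 + n^4*x^2 - 10*n^4*x + 5*n^3*x^3 + 22*n^3*x^2 - 6*n^2*x^4 + 20*n^2*x^3 + n^2*x^2 - 33*n*x^4 + 5*n*x^3 - 6*x^4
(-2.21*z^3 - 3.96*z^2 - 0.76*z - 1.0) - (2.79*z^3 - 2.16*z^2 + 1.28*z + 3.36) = -5.0*z^3 - 1.8*z^2 - 2.04*z - 4.36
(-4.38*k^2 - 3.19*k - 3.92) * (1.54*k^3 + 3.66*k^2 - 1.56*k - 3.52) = -6.7452*k^5 - 20.9434*k^4 - 10.8794*k^3 + 6.0468*k^2 + 17.344*k + 13.7984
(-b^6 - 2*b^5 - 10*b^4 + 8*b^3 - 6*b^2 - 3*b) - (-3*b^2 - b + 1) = -b^6 - 2*b^5 - 10*b^4 + 8*b^3 - 3*b^2 - 2*b - 1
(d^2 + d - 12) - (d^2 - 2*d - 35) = 3*d + 23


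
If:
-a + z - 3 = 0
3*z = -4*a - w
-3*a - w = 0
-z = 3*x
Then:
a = -9/4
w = 27/4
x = -1/4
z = 3/4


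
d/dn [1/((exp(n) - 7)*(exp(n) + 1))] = 2*(3 - exp(n))*exp(n)/(exp(4*n) - 12*exp(3*n) + 22*exp(2*n) + 84*exp(n) + 49)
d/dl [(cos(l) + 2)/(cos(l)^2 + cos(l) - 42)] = (cos(l)^2 + 4*cos(l) + 44)*sin(l)/(cos(l)^2 + cos(l) - 42)^2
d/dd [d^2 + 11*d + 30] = 2*d + 11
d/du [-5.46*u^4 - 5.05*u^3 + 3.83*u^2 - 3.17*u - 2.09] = -21.84*u^3 - 15.15*u^2 + 7.66*u - 3.17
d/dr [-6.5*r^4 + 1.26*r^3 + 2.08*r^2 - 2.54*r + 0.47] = -26.0*r^3 + 3.78*r^2 + 4.16*r - 2.54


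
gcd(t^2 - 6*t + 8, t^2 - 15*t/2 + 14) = t - 4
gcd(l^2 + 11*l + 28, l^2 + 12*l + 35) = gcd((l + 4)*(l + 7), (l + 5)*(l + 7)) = l + 7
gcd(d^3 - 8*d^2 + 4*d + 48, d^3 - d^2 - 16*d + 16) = d - 4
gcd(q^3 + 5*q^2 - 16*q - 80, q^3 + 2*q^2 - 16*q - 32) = q^2 - 16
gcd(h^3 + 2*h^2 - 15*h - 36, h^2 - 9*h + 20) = h - 4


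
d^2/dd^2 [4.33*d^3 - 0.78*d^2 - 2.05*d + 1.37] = 25.98*d - 1.56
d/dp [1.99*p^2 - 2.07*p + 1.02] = 3.98*p - 2.07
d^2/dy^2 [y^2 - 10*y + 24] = 2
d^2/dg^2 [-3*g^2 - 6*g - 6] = -6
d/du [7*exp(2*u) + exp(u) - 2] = (14*exp(u) + 1)*exp(u)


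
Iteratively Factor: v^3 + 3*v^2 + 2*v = (v)*(v^2 + 3*v + 2) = v*(v + 1)*(v + 2)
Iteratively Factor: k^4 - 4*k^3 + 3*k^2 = (k)*(k^3 - 4*k^2 + 3*k) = k^2*(k^2 - 4*k + 3) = k^2*(k - 1)*(k - 3)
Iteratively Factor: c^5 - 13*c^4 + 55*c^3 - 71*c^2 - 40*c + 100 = (c - 2)*(c^4 - 11*c^3 + 33*c^2 - 5*c - 50) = (c - 5)*(c - 2)*(c^3 - 6*c^2 + 3*c + 10) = (c - 5)*(c - 2)^2*(c^2 - 4*c - 5) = (c - 5)*(c - 2)^2*(c + 1)*(c - 5)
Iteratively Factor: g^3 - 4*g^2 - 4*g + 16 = (g - 2)*(g^2 - 2*g - 8) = (g - 2)*(g + 2)*(g - 4)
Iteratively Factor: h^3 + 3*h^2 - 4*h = (h + 4)*(h^2 - h) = h*(h + 4)*(h - 1)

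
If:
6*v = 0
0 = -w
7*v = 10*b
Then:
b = 0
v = 0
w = 0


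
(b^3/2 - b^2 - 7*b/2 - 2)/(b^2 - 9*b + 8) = (b^3 - 2*b^2 - 7*b - 4)/(2*(b^2 - 9*b + 8))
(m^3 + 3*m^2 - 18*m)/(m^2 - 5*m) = (m^2 + 3*m - 18)/(m - 5)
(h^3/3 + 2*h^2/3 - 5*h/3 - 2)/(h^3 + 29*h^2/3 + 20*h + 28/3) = (h^3 + 2*h^2 - 5*h - 6)/(3*h^3 + 29*h^2 + 60*h + 28)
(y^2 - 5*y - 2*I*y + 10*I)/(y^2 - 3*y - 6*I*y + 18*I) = (y^2 - 5*y - 2*I*y + 10*I)/(y^2 - 3*y - 6*I*y + 18*I)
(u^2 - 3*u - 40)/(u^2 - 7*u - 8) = (u + 5)/(u + 1)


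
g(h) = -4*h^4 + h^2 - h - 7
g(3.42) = -545.95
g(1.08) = -12.36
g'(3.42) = -634.19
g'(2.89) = -381.42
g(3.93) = -949.66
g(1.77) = -44.90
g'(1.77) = -86.18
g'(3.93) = -964.32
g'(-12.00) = 27623.00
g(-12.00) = -82795.00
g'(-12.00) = 27623.00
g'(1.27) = -31.23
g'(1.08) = -19.00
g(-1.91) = -54.68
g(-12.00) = -82795.00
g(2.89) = -280.57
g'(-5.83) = 3157.82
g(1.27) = -17.06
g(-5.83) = -4588.16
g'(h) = -16*h^3 + 2*h - 1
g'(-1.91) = 106.67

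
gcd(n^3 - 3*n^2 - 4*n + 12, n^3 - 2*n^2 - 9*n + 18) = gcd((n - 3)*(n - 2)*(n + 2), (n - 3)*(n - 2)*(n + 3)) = n^2 - 5*n + 6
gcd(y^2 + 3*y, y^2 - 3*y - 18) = y + 3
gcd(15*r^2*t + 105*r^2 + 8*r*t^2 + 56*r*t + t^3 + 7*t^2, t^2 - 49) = t + 7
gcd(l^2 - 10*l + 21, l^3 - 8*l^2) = 1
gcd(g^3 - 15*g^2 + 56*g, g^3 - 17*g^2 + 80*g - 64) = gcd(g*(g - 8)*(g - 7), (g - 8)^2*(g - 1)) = g - 8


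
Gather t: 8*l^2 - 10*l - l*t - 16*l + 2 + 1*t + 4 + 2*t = 8*l^2 - 26*l + t*(3 - l) + 6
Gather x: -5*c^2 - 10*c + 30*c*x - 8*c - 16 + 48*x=-5*c^2 - 18*c + x*(30*c + 48) - 16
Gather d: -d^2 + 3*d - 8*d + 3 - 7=-d^2 - 5*d - 4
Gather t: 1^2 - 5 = -4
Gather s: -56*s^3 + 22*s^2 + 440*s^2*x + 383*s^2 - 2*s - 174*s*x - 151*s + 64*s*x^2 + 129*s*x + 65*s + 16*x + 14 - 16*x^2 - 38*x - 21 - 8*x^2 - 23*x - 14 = -56*s^3 + s^2*(440*x + 405) + s*(64*x^2 - 45*x - 88) - 24*x^2 - 45*x - 21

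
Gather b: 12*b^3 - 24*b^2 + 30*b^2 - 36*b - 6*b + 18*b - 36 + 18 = 12*b^3 + 6*b^2 - 24*b - 18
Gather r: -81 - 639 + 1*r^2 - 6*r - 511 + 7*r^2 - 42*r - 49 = 8*r^2 - 48*r - 1280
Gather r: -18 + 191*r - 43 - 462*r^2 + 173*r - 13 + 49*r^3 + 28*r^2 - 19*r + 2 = 49*r^3 - 434*r^2 + 345*r - 72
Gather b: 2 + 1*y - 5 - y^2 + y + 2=-y^2 + 2*y - 1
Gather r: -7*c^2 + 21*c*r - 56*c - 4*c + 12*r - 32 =-7*c^2 - 60*c + r*(21*c + 12) - 32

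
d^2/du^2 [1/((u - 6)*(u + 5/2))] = 4*(4*(u - 6)^2 + 2*(u - 6)*(2*u + 5) + (2*u + 5)^2)/((u - 6)^3*(2*u + 5)^3)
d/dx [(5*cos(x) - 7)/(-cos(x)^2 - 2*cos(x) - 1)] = (19 - 5*cos(x))*sin(x)/(cos(x) + 1)^3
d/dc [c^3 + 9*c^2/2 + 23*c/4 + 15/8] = 3*c^2 + 9*c + 23/4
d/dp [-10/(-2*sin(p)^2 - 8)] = -20*sin(2*p)/(cos(2*p) - 9)^2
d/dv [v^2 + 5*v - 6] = 2*v + 5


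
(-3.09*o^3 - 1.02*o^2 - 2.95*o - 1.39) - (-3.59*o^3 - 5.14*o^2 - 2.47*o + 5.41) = 0.5*o^3 + 4.12*o^2 - 0.48*o - 6.8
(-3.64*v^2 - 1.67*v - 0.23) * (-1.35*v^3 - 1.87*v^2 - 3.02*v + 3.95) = 4.914*v^5 + 9.0613*v^4 + 14.4262*v^3 - 8.9045*v^2 - 5.9019*v - 0.9085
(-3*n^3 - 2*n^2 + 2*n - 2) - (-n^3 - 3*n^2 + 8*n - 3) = -2*n^3 + n^2 - 6*n + 1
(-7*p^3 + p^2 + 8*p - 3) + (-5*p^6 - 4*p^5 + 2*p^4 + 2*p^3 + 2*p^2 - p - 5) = -5*p^6 - 4*p^5 + 2*p^4 - 5*p^3 + 3*p^2 + 7*p - 8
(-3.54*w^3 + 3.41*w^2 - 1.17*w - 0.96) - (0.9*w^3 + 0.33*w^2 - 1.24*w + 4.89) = -4.44*w^3 + 3.08*w^2 + 0.0700000000000001*w - 5.85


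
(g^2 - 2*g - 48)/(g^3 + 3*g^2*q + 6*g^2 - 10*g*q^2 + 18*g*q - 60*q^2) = (8 - g)/(-g^2 - 3*g*q + 10*q^2)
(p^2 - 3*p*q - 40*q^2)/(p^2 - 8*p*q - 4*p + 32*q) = (p + 5*q)/(p - 4)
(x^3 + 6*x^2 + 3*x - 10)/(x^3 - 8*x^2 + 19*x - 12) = (x^2 + 7*x + 10)/(x^2 - 7*x + 12)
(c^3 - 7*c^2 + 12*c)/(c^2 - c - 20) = c*(-c^2 + 7*c - 12)/(-c^2 + c + 20)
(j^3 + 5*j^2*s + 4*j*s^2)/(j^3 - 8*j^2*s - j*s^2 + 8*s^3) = j*(j + 4*s)/(j^2 - 9*j*s + 8*s^2)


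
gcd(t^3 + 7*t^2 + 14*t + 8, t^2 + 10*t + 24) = t + 4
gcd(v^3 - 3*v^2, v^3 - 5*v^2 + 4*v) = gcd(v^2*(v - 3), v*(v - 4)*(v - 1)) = v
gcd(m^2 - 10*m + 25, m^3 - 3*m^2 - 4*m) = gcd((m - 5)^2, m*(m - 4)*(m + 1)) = 1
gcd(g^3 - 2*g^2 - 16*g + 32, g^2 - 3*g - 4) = g - 4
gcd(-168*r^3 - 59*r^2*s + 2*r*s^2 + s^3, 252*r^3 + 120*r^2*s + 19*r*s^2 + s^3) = 7*r + s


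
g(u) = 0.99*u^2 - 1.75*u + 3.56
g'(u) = 1.98*u - 1.75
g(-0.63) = 5.06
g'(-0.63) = -3.00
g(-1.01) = 6.34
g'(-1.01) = -3.75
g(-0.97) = 6.19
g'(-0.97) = -3.67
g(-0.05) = 3.65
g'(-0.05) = -1.85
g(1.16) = 2.86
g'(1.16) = 0.55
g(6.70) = 36.28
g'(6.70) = 11.52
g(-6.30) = 53.88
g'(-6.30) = -14.22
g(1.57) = 3.25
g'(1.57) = 1.36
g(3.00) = 7.22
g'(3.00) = 4.19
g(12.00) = 125.12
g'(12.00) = 22.01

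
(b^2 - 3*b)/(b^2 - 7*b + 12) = b/(b - 4)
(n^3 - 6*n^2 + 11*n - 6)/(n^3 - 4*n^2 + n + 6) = (n - 1)/(n + 1)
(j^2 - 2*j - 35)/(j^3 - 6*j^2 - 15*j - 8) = (-j^2 + 2*j + 35)/(-j^3 + 6*j^2 + 15*j + 8)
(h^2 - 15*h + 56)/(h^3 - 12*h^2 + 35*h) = (h - 8)/(h*(h - 5))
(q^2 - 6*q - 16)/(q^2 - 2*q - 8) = (q - 8)/(q - 4)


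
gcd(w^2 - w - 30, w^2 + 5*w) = w + 5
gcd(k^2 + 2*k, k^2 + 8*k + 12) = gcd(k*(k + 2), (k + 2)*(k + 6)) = k + 2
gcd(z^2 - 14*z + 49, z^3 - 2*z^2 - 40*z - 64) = 1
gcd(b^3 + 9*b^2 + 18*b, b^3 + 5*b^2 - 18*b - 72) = b^2 + 9*b + 18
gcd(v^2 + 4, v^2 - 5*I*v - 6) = v - 2*I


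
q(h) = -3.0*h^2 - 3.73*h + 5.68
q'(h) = -6.0*h - 3.73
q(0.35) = 4.01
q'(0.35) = -5.83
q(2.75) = -27.26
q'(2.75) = -20.23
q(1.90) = -12.24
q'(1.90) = -15.13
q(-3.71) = -21.77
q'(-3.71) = 18.53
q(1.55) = -7.31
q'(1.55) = -13.03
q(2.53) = -22.96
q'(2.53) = -18.91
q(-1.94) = 1.63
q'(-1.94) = 7.91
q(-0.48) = 6.78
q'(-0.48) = -0.85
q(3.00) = -32.51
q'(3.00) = -21.73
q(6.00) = -124.70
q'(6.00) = -39.73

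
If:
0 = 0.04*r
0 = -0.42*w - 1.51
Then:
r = 0.00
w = -3.60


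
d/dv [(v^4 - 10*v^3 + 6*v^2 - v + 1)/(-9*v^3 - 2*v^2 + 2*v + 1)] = (-9*v^6 - 4*v^5 + 80*v^4 - 54*v^3 + 7*v^2 + 16*v - 3)/(81*v^6 + 36*v^5 - 32*v^4 - 26*v^3 + 4*v + 1)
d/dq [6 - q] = -1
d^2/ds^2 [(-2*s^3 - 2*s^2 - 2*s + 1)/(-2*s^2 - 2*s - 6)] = (-4*s^3 - 3*s^2 + 33*s + 14)/(s^6 + 3*s^5 + 12*s^4 + 19*s^3 + 36*s^2 + 27*s + 27)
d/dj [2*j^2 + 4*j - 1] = 4*j + 4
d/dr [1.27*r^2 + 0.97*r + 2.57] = 2.54*r + 0.97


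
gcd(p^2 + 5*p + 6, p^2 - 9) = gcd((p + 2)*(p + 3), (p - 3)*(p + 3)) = p + 3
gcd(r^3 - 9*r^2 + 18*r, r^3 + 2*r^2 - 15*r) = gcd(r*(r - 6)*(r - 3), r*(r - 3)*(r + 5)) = r^2 - 3*r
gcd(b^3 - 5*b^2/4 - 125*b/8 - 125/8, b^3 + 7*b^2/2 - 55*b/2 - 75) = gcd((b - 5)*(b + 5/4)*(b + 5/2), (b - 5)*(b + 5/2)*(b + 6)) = b^2 - 5*b/2 - 25/2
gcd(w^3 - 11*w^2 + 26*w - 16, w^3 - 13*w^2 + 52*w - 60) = w - 2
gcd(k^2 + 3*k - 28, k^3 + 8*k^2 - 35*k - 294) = k + 7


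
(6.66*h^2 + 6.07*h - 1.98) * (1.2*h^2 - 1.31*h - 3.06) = 7.992*h^4 - 1.4406*h^3 - 30.7073*h^2 - 15.9804*h + 6.0588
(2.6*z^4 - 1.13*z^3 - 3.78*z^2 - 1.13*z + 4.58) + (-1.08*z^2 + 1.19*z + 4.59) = 2.6*z^4 - 1.13*z^3 - 4.86*z^2 + 0.0600000000000001*z + 9.17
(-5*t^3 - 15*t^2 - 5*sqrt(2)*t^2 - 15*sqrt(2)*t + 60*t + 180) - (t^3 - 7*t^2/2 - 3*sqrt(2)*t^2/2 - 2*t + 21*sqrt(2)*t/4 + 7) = -6*t^3 - 23*t^2/2 - 7*sqrt(2)*t^2/2 - 81*sqrt(2)*t/4 + 62*t + 173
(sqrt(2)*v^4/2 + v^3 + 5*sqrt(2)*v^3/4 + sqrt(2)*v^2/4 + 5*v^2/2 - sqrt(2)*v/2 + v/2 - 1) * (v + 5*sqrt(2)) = sqrt(2)*v^5/2 + 5*sqrt(2)*v^4/4 + 6*v^4 + 21*sqrt(2)*v^3/4 + 15*v^3 + 3*v^2 + 12*sqrt(2)*v^2 - 6*v + 5*sqrt(2)*v/2 - 5*sqrt(2)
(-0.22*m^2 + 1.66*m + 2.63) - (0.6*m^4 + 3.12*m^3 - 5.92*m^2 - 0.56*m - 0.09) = -0.6*m^4 - 3.12*m^3 + 5.7*m^2 + 2.22*m + 2.72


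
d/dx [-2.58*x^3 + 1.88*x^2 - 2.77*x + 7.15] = -7.74*x^2 + 3.76*x - 2.77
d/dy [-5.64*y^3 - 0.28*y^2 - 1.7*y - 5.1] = -16.92*y^2 - 0.56*y - 1.7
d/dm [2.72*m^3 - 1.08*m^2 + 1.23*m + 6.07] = 8.16*m^2 - 2.16*m + 1.23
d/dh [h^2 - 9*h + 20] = 2*h - 9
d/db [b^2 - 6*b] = 2*b - 6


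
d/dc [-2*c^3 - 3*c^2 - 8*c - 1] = -6*c^2 - 6*c - 8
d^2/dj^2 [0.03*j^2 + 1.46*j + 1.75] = 0.0600000000000000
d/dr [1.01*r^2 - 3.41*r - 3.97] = 2.02*r - 3.41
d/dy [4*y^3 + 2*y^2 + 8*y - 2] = 12*y^2 + 4*y + 8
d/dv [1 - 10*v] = -10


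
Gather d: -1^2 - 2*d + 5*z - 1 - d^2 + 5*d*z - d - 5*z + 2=-d^2 + d*(5*z - 3)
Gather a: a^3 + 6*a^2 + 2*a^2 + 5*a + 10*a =a^3 + 8*a^2 + 15*a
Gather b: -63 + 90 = 27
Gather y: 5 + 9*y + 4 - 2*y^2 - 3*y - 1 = -2*y^2 + 6*y + 8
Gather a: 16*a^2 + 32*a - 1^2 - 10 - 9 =16*a^2 + 32*a - 20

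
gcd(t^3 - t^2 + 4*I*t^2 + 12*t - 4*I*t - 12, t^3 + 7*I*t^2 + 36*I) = t^2 + 4*I*t + 12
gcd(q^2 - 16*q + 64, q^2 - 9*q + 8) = q - 8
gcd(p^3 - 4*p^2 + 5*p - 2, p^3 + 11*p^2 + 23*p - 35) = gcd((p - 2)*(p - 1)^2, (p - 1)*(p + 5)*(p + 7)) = p - 1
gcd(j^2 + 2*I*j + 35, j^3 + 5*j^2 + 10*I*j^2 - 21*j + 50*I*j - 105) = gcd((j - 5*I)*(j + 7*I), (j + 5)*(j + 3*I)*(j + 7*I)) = j + 7*I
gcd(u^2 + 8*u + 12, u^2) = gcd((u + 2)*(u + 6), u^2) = 1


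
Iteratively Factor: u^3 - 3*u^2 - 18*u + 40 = (u - 5)*(u^2 + 2*u - 8) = (u - 5)*(u - 2)*(u + 4)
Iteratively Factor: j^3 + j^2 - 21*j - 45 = (j + 3)*(j^2 - 2*j - 15) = (j - 5)*(j + 3)*(j + 3)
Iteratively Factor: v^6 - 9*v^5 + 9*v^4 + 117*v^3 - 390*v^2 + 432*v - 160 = (v - 1)*(v^5 - 8*v^4 + v^3 + 118*v^2 - 272*v + 160) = (v - 1)*(v + 4)*(v^4 - 12*v^3 + 49*v^2 - 78*v + 40) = (v - 1)^2*(v + 4)*(v^3 - 11*v^2 + 38*v - 40) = (v - 4)*(v - 1)^2*(v + 4)*(v^2 - 7*v + 10) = (v - 4)*(v - 2)*(v - 1)^2*(v + 4)*(v - 5)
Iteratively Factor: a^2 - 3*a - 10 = (a + 2)*(a - 5)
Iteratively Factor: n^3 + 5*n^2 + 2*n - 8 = (n + 4)*(n^2 + n - 2) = (n + 2)*(n + 4)*(n - 1)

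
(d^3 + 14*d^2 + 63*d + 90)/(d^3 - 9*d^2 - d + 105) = (d^2 + 11*d + 30)/(d^2 - 12*d + 35)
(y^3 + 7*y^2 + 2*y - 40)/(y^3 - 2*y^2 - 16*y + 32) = (y + 5)/(y - 4)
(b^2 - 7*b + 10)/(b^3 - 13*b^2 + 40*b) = (b - 2)/(b*(b - 8))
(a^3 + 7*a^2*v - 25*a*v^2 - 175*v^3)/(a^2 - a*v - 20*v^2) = (a^2 + 12*a*v + 35*v^2)/(a + 4*v)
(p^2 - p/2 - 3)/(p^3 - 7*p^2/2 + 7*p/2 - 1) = (2*p + 3)/(2*p^2 - 3*p + 1)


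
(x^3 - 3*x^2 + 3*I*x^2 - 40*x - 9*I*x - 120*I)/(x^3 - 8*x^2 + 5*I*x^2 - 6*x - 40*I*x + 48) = (x + 5)/(x + 2*I)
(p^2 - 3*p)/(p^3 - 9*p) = 1/(p + 3)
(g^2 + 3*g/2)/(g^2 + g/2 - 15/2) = g*(2*g + 3)/(2*g^2 + g - 15)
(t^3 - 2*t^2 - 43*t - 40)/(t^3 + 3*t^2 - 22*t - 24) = (t^2 - 3*t - 40)/(t^2 + 2*t - 24)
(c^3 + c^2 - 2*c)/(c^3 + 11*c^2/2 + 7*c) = 2*(c - 1)/(2*c + 7)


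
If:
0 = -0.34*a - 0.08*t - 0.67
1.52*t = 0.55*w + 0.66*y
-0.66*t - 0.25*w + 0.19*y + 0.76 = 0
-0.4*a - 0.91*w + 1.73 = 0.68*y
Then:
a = -2.31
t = 1.46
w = 1.06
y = 2.48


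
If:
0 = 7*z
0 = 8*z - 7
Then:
No Solution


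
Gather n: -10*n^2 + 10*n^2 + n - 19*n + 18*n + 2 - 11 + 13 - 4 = 0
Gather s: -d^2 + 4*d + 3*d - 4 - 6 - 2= -d^2 + 7*d - 12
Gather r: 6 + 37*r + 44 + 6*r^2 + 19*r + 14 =6*r^2 + 56*r + 64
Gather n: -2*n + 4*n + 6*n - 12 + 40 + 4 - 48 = 8*n - 16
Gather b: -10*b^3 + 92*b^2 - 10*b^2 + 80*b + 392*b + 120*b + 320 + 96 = -10*b^3 + 82*b^2 + 592*b + 416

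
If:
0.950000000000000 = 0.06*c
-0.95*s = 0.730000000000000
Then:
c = 15.83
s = -0.77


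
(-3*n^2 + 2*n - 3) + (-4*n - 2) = -3*n^2 - 2*n - 5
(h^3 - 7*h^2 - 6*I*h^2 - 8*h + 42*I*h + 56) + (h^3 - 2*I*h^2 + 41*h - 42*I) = 2*h^3 - 7*h^2 - 8*I*h^2 + 33*h + 42*I*h + 56 - 42*I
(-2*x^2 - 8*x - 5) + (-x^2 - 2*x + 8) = -3*x^2 - 10*x + 3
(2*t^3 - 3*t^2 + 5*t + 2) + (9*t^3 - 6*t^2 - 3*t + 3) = 11*t^3 - 9*t^2 + 2*t + 5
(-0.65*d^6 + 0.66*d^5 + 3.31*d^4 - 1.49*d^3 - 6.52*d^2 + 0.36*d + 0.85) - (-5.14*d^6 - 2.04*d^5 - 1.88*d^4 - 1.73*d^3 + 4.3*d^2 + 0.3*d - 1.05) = 4.49*d^6 + 2.7*d^5 + 5.19*d^4 + 0.24*d^3 - 10.82*d^2 + 0.06*d + 1.9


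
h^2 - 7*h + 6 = (h - 6)*(h - 1)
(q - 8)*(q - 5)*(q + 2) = q^3 - 11*q^2 + 14*q + 80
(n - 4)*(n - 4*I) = n^2 - 4*n - 4*I*n + 16*I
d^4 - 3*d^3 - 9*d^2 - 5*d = d*(d - 5)*(d + 1)^2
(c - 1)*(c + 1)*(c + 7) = c^3 + 7*c^2 - c - 7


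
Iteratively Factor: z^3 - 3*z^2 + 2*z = (z)*(z^2 - 3*z + 2) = z*(z - 2)*(z - 1)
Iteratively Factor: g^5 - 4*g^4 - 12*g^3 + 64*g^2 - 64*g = (g - 4)*(g^4 - 12*g^2 + 16*g) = g*(g - 4)*(g^3 - 12*g + 16) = g*(g - 4)*(g - 2)*(g^2 + 2*g - 8) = g*(g - 4)*(g - 2)^2*(g + 4)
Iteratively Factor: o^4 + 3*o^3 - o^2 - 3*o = (o - 1)*(o^3 + 4*o^2 + 3*o) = o*(o - 1)*(o^2 + 4*o + 3) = o*(o - 1)*(o + 3)*(o + 1)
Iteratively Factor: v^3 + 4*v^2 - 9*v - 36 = (v + 3)*(v^2 + v - 12) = (v + 3)*(v + 4)*(v - 3)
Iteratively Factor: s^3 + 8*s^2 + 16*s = (s + 4)*(s^2 + 4*s) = s*(s + 4)*(s + 4)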